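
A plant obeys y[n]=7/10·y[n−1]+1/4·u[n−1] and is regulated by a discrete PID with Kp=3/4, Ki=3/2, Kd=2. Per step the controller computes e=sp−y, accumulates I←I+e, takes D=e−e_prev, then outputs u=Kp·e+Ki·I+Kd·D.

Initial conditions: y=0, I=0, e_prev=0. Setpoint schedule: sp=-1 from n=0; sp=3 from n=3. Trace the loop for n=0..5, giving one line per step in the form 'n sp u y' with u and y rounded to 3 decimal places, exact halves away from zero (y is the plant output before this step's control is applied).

0 -1 -4.250 0.000
1 -1 0.766 -1.063
2 -1 -3.434 -0.552
3 3 16.859 -1.245
4 3 -5.659 3.343
5 3 13.278 0.926

(exact arithmetic carried between steps; '≈' marks a value shown rounded to 6 d.p. or computed from one; I and e_prev carry over from the previous line; the table rounds u and y to 3 d.p., halves away from zero)
n=0: y=0, sp=-1, e=sp−y=-1; I=-1, D=e−e_prev=-1; u=3/4·(-1)+3/2·(-1)+2·(-1)=-4.25; next y=7/10·0+1/4·(-4.25)=-1.0625
n=1: y=-1.0625, sp=-1, e=sp−y=0.0625; I=-0.9375, D=e−e_prev=1.0625; u=3/4·0.0625+3/2·(-0.9375)+2·1.0625=0.765625; next y=7/10·(-1.0625)+1/4·0.765625≈-0.552344
n=2: y≈-0.552344, sp=-1, e=sp−y≈-0.447656; I≈-1.385156, D=e−e_prev≈-0.510156; u=3/4·(-0.447656)+3/2·(-1.385156)+2·(-0.510156)≈-3.433789; next y=7/10·(-0.552344)+1/4·(-3.433789)≈-1.245088
n=3: y≈-1.245088, sp=3, e=sp−y≈4.245088; I≈2.859932, D=e−e_prev≈4.692744; u=3/4·4.245088+3/2·2.859932+2·4.692744≈16.859202; next y=7/10·(-1.245088)+1/4·16.859202≈3.343239
n=4: y≈3.343239, sp=3, e=sp−y≈-0.343239; I≈2.516693, D=e−e_prev≈-4.588327; u=3/4·(-0.343239)+3/2·2.516693+2·(-4.588327)≈-5.659044; next y=7/10·3.343239+1/4·(-5.659044)≈0.925506
n=5: y≈0.925506, sp=3, e=sp−y≈2.074494; I≈4.591186, D=e−e_prev≈2.417733; u=3/4·2.074494+3/2·4.591186+2·2.417733≈13.278115; next y=7/10·0.925506+1/4·13.278115≈3.967383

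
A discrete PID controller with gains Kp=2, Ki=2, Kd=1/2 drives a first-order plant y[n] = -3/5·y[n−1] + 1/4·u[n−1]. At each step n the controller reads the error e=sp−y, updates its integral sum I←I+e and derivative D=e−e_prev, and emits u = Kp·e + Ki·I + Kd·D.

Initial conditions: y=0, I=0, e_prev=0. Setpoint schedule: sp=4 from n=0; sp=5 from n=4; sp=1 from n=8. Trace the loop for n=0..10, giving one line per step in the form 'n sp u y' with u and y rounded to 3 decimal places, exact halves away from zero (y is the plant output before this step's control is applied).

0 4 18.000 0.000
1 4 3.750 4.500
2 4 33.181 -1.763
3 4 -8.444 9.353
4 5 67.748 -7.723
5 5 -47.664 21.571
6 5 142.771 -24.858
7 5 -160.324 50.608
8 1 312.935 -70.446
9 1 -461.962 120.501
10 1 781.824 -187.791

(exact arithmetic carried between steps; '≈' marks a value shown rounded to 6 d.p. or computed from one; I and e_prev carry over from the previous line; the table rounds u and y to 3 d.p., halves away from zero)
n=0: y=0, sp=4, e=sp−y=4; I=4, D=e−e_prev=4; u=2·4+2·4+1/2·4=18; next y=-3/5·0+1/4·18=4.5
n=1: y=4.5, sp=4, e=sp−y=-0.5; I=3.5, D=e−e_prev=-4.5; u=2·(-0.5)+2·3.5+1/2·(-4.5)=3.75; next y=-3/5·4.5+1/4·3.75=-1.7625
n=2: y=-1.7625, sp=4, e=sp−y=5.7625; I=9.2625, D=e−e_prev=6.2625; u=2·5.7625+2·9.2625+1/2·6.2625=33.18125; next y=-3/5·(-1.7625)+1/4·33.18125≈9.352813
n=3: y≈9.352813, sp=4, e=sp−y≈-5.352813; I≈3.909688, D=e−e_prev≈-11.115313; u=2·(-5.352813)+2·3.909688+1/2·(-11.115313)≈-8.443906; next y=-3/5·9.352813+1/4·(-8.443906)≈-7.722664
n=4: y≈-7.722664, sp=5, e=sp−y≈12.722664; I≈16.632352, D=e−e_prev≈18.075477; u=2·12.722664+2·16.632352+1/2·18.075477≈67.747770; next y=-3/5·(-7.722664)+1/4·67.747770≈21.570541
n=5: y≈21.570541, sp=5, e=sp−y≈-16.570541; I≈0.061811, D=e−e_prev≈-29.293205; u=2·(-16.570541)+2·0.061811+1/2·(-29.293205)≈-47.664063; next y=-3/5·21.570541+1/4·(-47.664063)≈-24.858340
n=6: y≈-24.858340, sp=5, e=sp−y≈29.858340; I≈29.920151, D=e−e_prev≈46.428881; u=2·29.858340+2·29.920151+1/2·46.428881≈142.771423; next y=-3/5·(-24.858340)+1/4·142.771423≈50.607860
n=7: y≈50.607860, sp=5, e=sp−y≈-45.607860; I≈-15.687709, D=e−e_prev≈-75.466200; u=2·(-45.607860)+2·(-15.687709)+1/2·(-75.466200)≈-160.324237; next y=-3/5·50.607860+1/4·(-160.324237)≈-70.445775
n=8: y≈-70.445775, sp=1, e=sp−y≈71.445775; I≈55.758066, D=e−e_prev≈117.053635; u=2·71.445775+2·55.758066+1/2·117.053635≈312.934500; next y=-3/5·(-70.445775)+1/4·312.934500≈120.501090
n=9: y≈120.501090, sp=1, e=sp−y≈-119.501090; I≈-63.743024, D=e−e_prev≈-190.946865; u=2·(-119.501090)+2·(-63.743024)+1/2·(-190.946865)≈-461.961660; next y=-3/5·120.501090+1/4·(-461.961660)≈-187.791069
n=10: y≈-187.791069, sp=1, e=sp−y≈188.791069; I≈125.048045, D=e−e_prev≈308.292159; u=2·188.791069+2·125.048045+1/2·308.292159≈781.824309; next y=-3/5·(-187.791069)+1/4·781.824309≈308.130719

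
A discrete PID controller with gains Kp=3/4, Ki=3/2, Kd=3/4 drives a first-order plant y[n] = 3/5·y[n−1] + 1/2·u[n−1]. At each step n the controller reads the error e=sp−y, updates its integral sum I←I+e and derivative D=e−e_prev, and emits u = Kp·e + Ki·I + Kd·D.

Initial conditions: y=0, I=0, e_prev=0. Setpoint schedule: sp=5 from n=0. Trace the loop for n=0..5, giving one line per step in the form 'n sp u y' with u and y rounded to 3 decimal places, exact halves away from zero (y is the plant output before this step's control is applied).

0 5 15.000 0.000
1 5 -3.750 7.500
2 5 12.750 2.625
3 5 -3.319 7.950
4 5 10.768 3.111
5 5 -2.447 7.250

(exact arithmetic carried between steps; '≈' marks a value shown rounded to 6 d.p. or computed from one; I and e_prev carry over from the previous line; the table rounds u and y to 3 d.p., halves away from zero)
n=0: y=0, sp=5, e=sp−y=5; I=5, D=e−e_prev=5; u=3/4·5+3/2·5+3/4·5=15; next y=3/5·0+1/2·15=7.5
n=1: y=7.5, sp=5, e=sp−y=-2.5; I=2.5, D=e−e_prev=-7.5; u=3/4·(-2.5)+3/2·2.5+3/4·(-7.5)=-3.75; next y=3/5·7.5+1/2·(-3.75)=2.625
n=2: y=2.625, sp=5, e=sp−y=2.375; I=4.875, D=e−e_prev=4.875; u=3/4·2.375+3/2·4.875+3/4·4.875=12.75; next y=3/5·2.625+1/2·12.75=7.95
n=3: y=7.95, sp=5, e=sp−y=-2.95; I=1.925, D=e−e_prev=-5.325; u=3/4·(-2.95)+3/2·1.925+3/4·(-5.325)=-3.31875; next y=3/5·7.95+1/2·(-3.31875)=3.110625
n=4: y=3.110625, sp=5, e=sp−y=1.889375; I=3.814375, D=e−e_prev=4.839375; u=3/4·1.889375+3/2·3.814375+3/4·4.839375=10.768125; next y=3/5·3.110625+1/2·10.768125≈7.250438
n=5: y≈7.250438, sp=5, e=sp−y≈-2.250438; I≈1.563938, D=e−e_prev≈-4.139813; u=3/4·(-2.250438)+3/2·1.563938+3/4·(-4.139813)≈-2.446781; next y=3/5·7.250438+1/2·(-2.446781)≈3.126872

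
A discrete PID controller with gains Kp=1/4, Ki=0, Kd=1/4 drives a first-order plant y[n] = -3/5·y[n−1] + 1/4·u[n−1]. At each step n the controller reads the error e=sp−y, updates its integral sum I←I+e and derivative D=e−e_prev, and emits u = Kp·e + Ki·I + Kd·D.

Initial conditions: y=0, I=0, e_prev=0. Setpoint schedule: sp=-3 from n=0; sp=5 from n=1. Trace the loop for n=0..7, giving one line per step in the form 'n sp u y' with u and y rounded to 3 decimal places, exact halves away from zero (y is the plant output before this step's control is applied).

(exact arithmetic carried between steps; '≈' marks a value shown rounded to 6 d.p. or computed from one; I and e_prev carry over from the previous line; the table rounds u and y to 3 d.p., halves away from zero)
n=0: y=0, sp=-3, e=sp−y=-3; I=-3, D=e−e_prev=-3; u=1/4·(-3)+0·(-3)+1/4·(-3)=-1.5; next y=-3/5·0+1/4·(-1.5)=-0.375
n=1: y=-0.375, sp=5, e=sp−y=5.375; I=2.375, D=e−e_prev=8.375; u=1/4·5.375+0·2.375+1/4·8.375=3.4375; next y=-3/5·(-0.375)+1/4·3.4375=1.084375
n=2: y=1.084375, sp=5, e=sp−y=3.915625; I=6.290625, D=e−e_prev=-1.459375; u=1/4·3.915625+0·6.290625+1/4·(-1.459375)≈0.614063; next y=-3/5·1.084375+1/4·0.614063≈-0.497109
n=3: y≈-0.497109, sp=5, e=sp−y≈5.497109; I≈11.787734, D=e−e_prev≈1.581484; u=1/4·5.497109+0·11.787734+1/4·1.581484≈1.769648; next y=-3/5·(-0.497109)+1/4·1.769648≈0.740678
n=4: y≈0.740678, sp=5, e=sp−y≈4.259322; I≈16.047057, D=e−e_prev≈-1.237787; u=1/4·4.259322+0·16.047057+1/4·(-1.237787)≈0.755384; next y=-3/5·0.740678+1/4·0.755384≈-0.255561
n=5: y≈-0.255561, sp=5, e=sp−y≈5.255561; I≈21.302617, D=e−e_prev≈0.996238; u=1/4·5.255561+0·21.302617+1/4·0.996238≈1.562950; next y=-3/5·(-0.255561)+1/4·1.562950≈0.544074
n=6: y≈0.544074, sp=5, e=sp−y≈4.455926; I≈25.758543, D=e−e_prev≈-0.799635; u=1/4·4.455926+0·25.758543+1/4·(-0.799635)≈0.914073; next y=-3/5·0.544074+1/4·0.914073≈-0.097926
n=7: y≈-0.097926, sp=5, e=sp−y≈5.097926; I≈30.856470, D=e−e_prev≈0.642000; u=1/4·5.097926+0·30.856470+1/4·0.642000≈1.434982; next y=-3/5·(-0.097926)+1/4·1.434982≈0.417501

0 -3 -1.500 0.000
1 5 3.438 -0.375
2 5 0.614 1.084
3 5 1.770 -0.497
4 5 0.755 0.741
5 5 1.563 -0.256
6 5 0.914 0.544
7 5 1.435 -0.098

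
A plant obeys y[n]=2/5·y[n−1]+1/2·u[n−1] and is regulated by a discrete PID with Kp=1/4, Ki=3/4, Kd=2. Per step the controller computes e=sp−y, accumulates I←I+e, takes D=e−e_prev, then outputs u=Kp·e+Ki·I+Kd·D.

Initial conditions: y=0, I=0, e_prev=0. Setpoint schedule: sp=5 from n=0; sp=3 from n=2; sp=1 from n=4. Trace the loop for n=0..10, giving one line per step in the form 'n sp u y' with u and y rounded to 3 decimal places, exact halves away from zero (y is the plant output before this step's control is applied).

0 5 15.000 0.000
1 5 -13.750 7.500
2 3 27.500 -3.875
3 3 -34.319 12.200
4 1 58.369 -12.279
5 1 -86.287 24.273
6 1 142.485 -33.434
7 1 -221.013 57.869
8 1 354.624 -87.359
9 1 -558.744 142.368
10 1 889.063 -222.424

(exact arithmetic carried between steps; '≈' marks a value shown rounded to 6 d.p. or computed from one; I and e_prev carry over from the previous line; the table rounds u and y to 3 d.p., halves away from zero)
n=0: y=0, sp=5, e=sp−y=5; I=5, D=e−e_prev=5; u=1/4·5+3/4·5+2·5=15; next y=2/5·0+1/2·15=7.5
n=1: y=7.5, sp=5, e=sp−y=-2.5; I=2.5, D=e−e_prev=-7.5; u=1/4·(-2.5)+3/4·2.5+2·(-7.5)=-13.75; next y=2/5·7.5+1/2·(-13.75)=-3.875
n=2: y=-3.875, sp=3, e=sp−y=6.875; I=9.375, D=e−e_prev=9.375; u=1/4·6.875+3/4·9.375+2·9.375=27.5; next y=2/5·(-3.875)+1/2·27.5=12.2
n=3: y=12.2, sp=3, e=sp−y=-9.2; I=0.175, D=e−e_prev=-16.075; u=1/4·(-9.2)+3/4·0.175+2·(-16.075)=-34.31875; next y=2/5·12.2+1/2·(-34.31875)=-12.279375
n=4: y=-12.279375, sp=1, e=sp−y=13.279375; I=13.454375, D=e−e_prev=22.479375; u=1/4·13.279375+3/4·13.454375+2·22.479375=58.369375; next y=2/5·(-12.279375)+1/2·58.369375≈24.272938
n=5: y≈24.272938, sp=1, e=sp−y≈-23.272938; I≈-9.818563, D=e−e_prev≈-36.552313; u=1/4·(-23.272938)+3/4·(-9.818563)+2·(-36.552313)≈-86.286781; next y=2/5·24.272938+1/2·(-86.286781)≈-33.434216
n=6: y≈-33.434216, sp=1, e=sp−y≈34.434216; I≈24.615653, D=e−e_prev≈57.707153; u=1/4·34.434216+3/4·24.615653+2·57.707153≈142.4846; next y=2/5·(-33.434216)+1/2·142.4846≈57.868614
n=7: y≈57.868614, sp=1, e=sp−y≈-56.868614; I≈-32.252961, D=e−e_prev≈-91.302829; u=1/4·(-56.868614)+3/4·(-32.252961)+2·(-91.302829)≈-221.012533; next y=2/5·57.868614+1/2·(-221.012533)≈-87.358821
n=8: y≈-87.358821, sp=1, e=sp−y≈88.358821; I≈56.105860, D=e−e_prev≈145.227435; u=1/4·88.358821+3/4·56.105860+2·145.227435≈354.623970; next y=2/5·(-87.358821)+1/2·354.623970≈142.368456
n=9: y≈142.368456, sp=1, e=sp−y≈-141.368456; I≈-85.262596, D=e−e_prev≈-229.727277; u=1/4·(-141.368456)+3/4·(-85.262596)+2·(-229.727277)≈-558.743616; next y=2/5·142.368456+1/2·(-558.743616)≈-222.424425
n=10: y≈-222.424425, sp=1, e=sp−y≈223.424425; I≈138.161829, D=e−e_prev≈364.792882; u=1/4·223.424425+3/4·138.161829+2·364.792882≈889.063242; next y=2/5·(-222.424425)+1/2·889.063242≈355.561851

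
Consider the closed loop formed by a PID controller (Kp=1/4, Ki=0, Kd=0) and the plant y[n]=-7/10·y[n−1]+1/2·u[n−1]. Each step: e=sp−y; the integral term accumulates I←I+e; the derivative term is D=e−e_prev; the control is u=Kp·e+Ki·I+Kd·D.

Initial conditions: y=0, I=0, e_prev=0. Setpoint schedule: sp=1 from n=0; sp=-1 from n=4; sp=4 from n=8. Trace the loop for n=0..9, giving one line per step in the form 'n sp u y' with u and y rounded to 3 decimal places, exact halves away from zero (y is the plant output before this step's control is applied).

(exact arithmetic carried between steps; '≈' marks a value shown rounded to 6 d.p. or computed from one; I and e_prev carry over from the previous line; the table rounds u and y to 3 d.p., halves away from zero)
n=0: y=0, sp=1, e=sp−y=1; I=1, D=e−e_prev=1; u=1/4·1+0·1+0·1=0.25; next y=-7/10·0+1/2·0.25=0.125
n=1: y=0.125, sp=1, e=sp−y=0.875; I=1.875, D=e−e_prev=-0.125; u=1/4·0.875+0·1.875+0·(-0.125)=0.21875; next y=-7/10·0.125+1/2·0.21875=0.021875
n=2: y=0.021875, sp=1, e=sp−y=0.978125; I=2.853125, D=e−e_prev=0.103125; u=1/4·0.978125+0·2.853125+0·0.103125≈0.244531; next y=-7/10·0.021875+1/2·0.244531≈0.106953
n=3: y≈0.106953, sp=1, e=sp−y≈0.893047; I≈3.746172, D=e−e_prev≈-0.085078; u=1/4·0.893047+0·3.746172+0·(-0.085078)≈0.223262; next y=-7/10·0.106953+1/2·0.223262≈0.036764
n=4: y≈0.036764, sp=-1, e=sp−y≈-1.036764; I≈2.709408, D=e−e_prev≈-1.929811; u=1/4·(-1.036764)+0·2.709408+0·(-1.929811)≈-0.259191; next y=-7/10·0.036764+1/2·(-0.259191)≈-0.155330
n=5: y≈-0.155330, sp=-1, e=sp−y≈-0.844670; I≈1.864738, D=e−e_prev≈0.192094; u=1/4·(-0.844670)+0·1.864738+0·0.192094≈-0.211167; next y=-7/10·(-0.155330)+1/2·(-0.211167)≈0.003147
n=6: y≈0.003147, sp=-1, e=sp−y≈-1.003147; I≈0.861591, D=e−e_prev≈-0.158477; u=1/4·(-1.003147)+0·0.861591+0·(-0.158477)≈-0.250787; next y=-7/10·0.003147+1/2·(-0.250787)≈-0.127597
n=7: y≈-0.127597, sp=-1, e=sp−y≈-0.872403; I≈-0.010813, D=e−e_prev≈0.130744; u=1/4·(-0.872403)+0·(-0.010813)+0·0.130744≈-0.218101; next y=-7/10·(-0.127597)+1/2·(-0.218101)≈-0.019733
n=8: y≈-0.019733, sp=4, e=sp−y≈4.019733; I≈4.008920, D=e−e_prev≈4.892136; u=1/4·4.019733+0·4.008920+0·4.892136≈1.004933; next y=-7/10·(-0.019733)+1/2·1.004933≈0.516280
n=9: y≈0.516280, sp=4, e=sp−y≈3.483720; I≈7.492641, D=e−e_prev≈-0.536013; u=1/4·3.483720+0·7.492641+0·(-0.536013)≈0.870930; next y=-7/10·0.516280+1/2·0.870930≈0.074069

0 1 0.250 0.000
1 1 0.219 0.125
2 1 0.245 0.022
3 1 0.223 0.107
4 -1 -0.259 0.037
5 -1 -0.211 -0.155
6 -1 -0.251 0.003
7 -1 -0.218 -0.128
8 4 1.005 -0.020
9 4 0.871 0.516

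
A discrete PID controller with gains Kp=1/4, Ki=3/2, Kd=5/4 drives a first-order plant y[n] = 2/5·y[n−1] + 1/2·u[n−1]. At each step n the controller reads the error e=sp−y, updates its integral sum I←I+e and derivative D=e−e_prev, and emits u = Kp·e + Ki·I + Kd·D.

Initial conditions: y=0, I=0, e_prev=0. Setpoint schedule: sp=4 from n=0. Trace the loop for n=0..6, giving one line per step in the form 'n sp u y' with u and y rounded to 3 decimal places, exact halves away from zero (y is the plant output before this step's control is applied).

(exact arithmetic carried between steps; '≈' marks a value shown rounded to 6 d.p. or computed from one; I and e_prev carry over from the previous line; the table rounds u and y to 3 d.p., halves away from zero)
n=0: y=0, sp=4, e=sp−y=4; I=4, D=e−e_prev=4; u=1/4·4+3/2·4+5/4·4=12; next y=2/5·0+1/2·12=6
n=1: y=6, sp=4, e=sp−y=-2; I=2, D=e−e_prev=-6; u=1/4·(-2)+3/2·2+5/4·(-6)=-5; next y=2/5·6+1/2·(-5)=-0.1
n=2: y=-0.1, sp=4, e=sp−y=4.1; I=6.1, D=e−e_prev=6.1; u=1/4·4.1+3/2·6.1+5/4·6.1=17.8; next y=2/5·(-0.1)+1/2·17.8=8.86
n=3: y=8.86, sp=4, e=sp−y=-4.86; I=1.24, D=e−e_prev=-8.96; u=1/4·(-4.86)+3/2·1.24+5/4·(-8.96)=-10.555; next y=2/5·8.86+1/2·(-10.555)=-1.7335
n=4: y=-1.7335, sp=4, e=sp−y=5.7335; I=6.9735, D=e−e_prev=10.5935; u=1/4·5.7335+3/2·6.9735+5/4·10.5935=25.1355; next y=2/5·(-1.7335)+1/2·25.1355=11.87435
n=5: y=11.87435, sp=4, e=sp−y=-7.87435; I=-0.90085, D=e−e_prev=-13.60785; u=1/4·(-7.87435)+3/2·(-0.90085)+5/4·(-13.60785)=-20.329675; next y=2/5·11.87435+1/2·(-20.329675)≈-5.415098
n=6: y≈-5.415098, sp=4, e=sp−y≈9.415098; I≈8.514248, D=e−e_prev≈17.289448; u=1/4·9.415098+3/2·8.514248+5/4·17.289448≈36.736955; next y=2/5·(-5.415098)+1/2·36.736955≈16.202439

0 4 12.000 0.000
1 4 -5.000 6.000
2 4 17.800 -0.100
3 4 -10.555 8.860
4 4 25.136 -1.734
5 4 -20.330 11.874
6 4 36.737 -5.415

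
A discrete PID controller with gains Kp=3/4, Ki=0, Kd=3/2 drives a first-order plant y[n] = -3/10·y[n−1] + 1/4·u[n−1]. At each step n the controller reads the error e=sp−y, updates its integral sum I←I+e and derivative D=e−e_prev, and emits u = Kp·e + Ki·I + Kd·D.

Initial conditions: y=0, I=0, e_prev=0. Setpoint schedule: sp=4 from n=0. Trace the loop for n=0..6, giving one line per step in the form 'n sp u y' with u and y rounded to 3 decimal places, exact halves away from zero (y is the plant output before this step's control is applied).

0 4 9.000 0.000
1 4 -2.063 2.250
2 4 9.054 -1.191
3 4 -4.682 2.621
4 4 11.334 -1.957
5 4 -7.631 3.420
6 4 14.732 -2.934

(exact arithmetic carried between steps; '≈' marks a value shown rounded to 6 d.p. or computed from one; I and e_prev carry over from the previous line; the table rounds u and y to 3 d.p., halves away from zero)
n=0: y=0, sp=4, e=sp−y=4; I=4, D=e−e_prev=4; u=3/4·4+0·4+3/2·4=9; next y=-3/10·0+1/4·9=2.25
n=1: y=2.25, sp=4, e=sp−y=1.75; I=5.75, D=e−e_prev=-2.25; u=3/4·1.75+0·5.75+3/2·(-2.25)=-2.0625; next y=-3/10·2.25+1/4·(-2.0625)=-1.190625
n=2: y=-1.190625, sp=4, e=sp−y=5.190625; I=10.940625, D=e−e_prev=3.440625; u=3/4·5.190625+0·10.940625+3/2·3.440625≈9.053906; next y=-3/10·(-1.190625)+1/4·9.053906≈2.620664
n=3: y≈2.620664, sp=4, e=sp−y≈1.379336; I≈12.319961, D=e−e_prev≈-3.811289; u=3/4·1.379336+0·12.319961+3/2·(-3.811289)≈-4.682432; next y=-3/10·2.620664+1/4·(-4.682432)≈-1.956807
n=4: y≈-1.956807, sp=4, e=sp−y≈5.956807; I≈18.276768, D=e−e_prev≈4.577471; u=3/4·5.956807+0·18.276768+3/2·4.577471≈11.333812; next y=-3/10·(-1.956807)+1/4·11.333812≈3.420495
n=5: y≈3.420495, sp=4, e=sp−y≈0.579505; I≈18.856273, D=e−e_prev≈-5.377302; u=3/4·0.579505+0·18.856273+3/2·(-5.377302)≈-7.631325; next y=-3/10·3.420495+1/4·(-7.631325)≈-2.933980
n=6: y≈-2.933980, sp=4, e=sp−y≈6.933980; I≈25.790253, D=e−e_prev≈6.354475; u=3/4·6.933980+0·25.790253+3/2·6.354475≈14.732197; next y=-3/10·(-2.933980)+1/4·14.732197≈4.563243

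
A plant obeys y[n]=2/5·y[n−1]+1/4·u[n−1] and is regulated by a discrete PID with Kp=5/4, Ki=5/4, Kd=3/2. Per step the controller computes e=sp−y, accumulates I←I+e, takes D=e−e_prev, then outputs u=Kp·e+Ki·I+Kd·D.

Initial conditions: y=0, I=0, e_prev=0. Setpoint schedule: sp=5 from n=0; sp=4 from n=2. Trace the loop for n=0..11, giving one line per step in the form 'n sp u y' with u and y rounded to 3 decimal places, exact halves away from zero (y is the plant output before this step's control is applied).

0 5 20.000 0.000
1 5 -1.250 5.000
2 4 15.500 1.688
3 4 3.472 4.550
4 4 14.526 2.688
5 4 5.298 4.707
6 4 13.441 3.207
7 4 6.439 4.643
8 4 12.493 3.467
9 4 7.223 4.510
10 4 11.751 3.610
11 4 7.801 4.382

(exact arithmetic carried between steps; '≈' marks a value shown rounded to 6 d.p. or computed from one; I and e_prev carry over from the previous line; the table rounds u and y to 3 d.p., halves away from zero)
n=0: y=0, sp=5, e=sp−y=5; I=5, D=e−e_prev=5; u=5/4·5+5/4·5+3/2·5=20; next y=2/5·0+1/4·20=5
n=1: y=5, sp=5, e=sp−y=0; I=5, D=e−e_prev=-5; u=5/4·0+5/4·5+3/2·(-5)=-1.25; next y=2/5·5+1/4·(-1.25)=1.6875
n=2: y=1.6875, sp=4, e=sp−y=2.3125; I=7.3125, D=e−e_prev=2.3125; u=5/4·2.3125+5/4·7.3125+3/2·2.3125=15.5; next y=2/5·1.6875+1/4·15.5=4.55
n=3: y=4.55, sp=4, e=sp−y=-0.55; I=6.7625, D=e−e_prev=-2.8625; u=5/4·(-0.55)+5/4·6.7625+3/2·(-2.8625)=3.471875; next y=2/5·4.55+1/4·3.471875≈2.687969
n=4: y≈2.687969, sp=4, e=sp−y≈1.312031; I≈8.074531, D=e−e_prev≈1.862031; u=5/4·1.312031+5/4·8.074531+3/2·1.862031≈14.52625; next y=2/5·2.687969+1/4·14.52625≈4.70675
n=5: y=4.70675, sp=4, e=sp−y=-0.70675; I≈7.367781, D=e−e_prev≈-2.018781; u=5/4·(-0.70675)+5/4·7.367781+3/2·(-2.018781)≈5.298117; next y=2/5·4.70675+1/4·5.298117≈3.207229
n=6: y≈3.207229, sp=4, e=sp−y≈0.792771; I≈8.160552, D=e−e_prev≈1.499521; u=5/4·0.792771+5/4·8.160552+3/2·1.499521≈13.440934; next y=2/5·3.207229+1/4·13.440934≈4.643125
n=7: y≈4.643125, sp=4, e=sp−y≈-0.643125; I≈7.517427, D=e−e_prev≈-1.435896; u=5/4·(-0.643125)+5/4·7.517427+3/2·(-1.435896)≈6.439033; next y=2/5·4.643125+1/4·6.439033≈3.467008
n=8: y≈3.467008, sp=4, e=sp−y≈0.532992; I≈8.050418, D=e−e_prev≈1.176117; u=5/4·0.532992+5/4·8.050418+3/2·1.176117≈12.493438; next y=2/5·3.467008+1/4·12.493438≈4.510163
n=9: y≈4.510163, sp=4, e=sp−y≈-0.510163; I≈7.540256, D=e−e_prev≈-1.043155; u=5/4·(-0.510163)+5/4·7.540256+3/2·(-1.043155)≈7.222884; next y=2/5·4.510163+1/4·7.222884≈3.609786
n=10: y≈3.609786, sp=4, e=sp−y≈0.390214; I≈7.930469, D=e−e_prev≈0.900377; u=5/4·0.390214+5/4·7.930469+3/2·0.900377≈11.751419; next y=2/5·3.609786+1/4·11.751419≈4.381769
n=11: y≈4.381769, sp=4, e=sp−y≈-0.381769; I≈7.548700, D=e−e_prev≈-0.771983; u=5/4·(-0.381769)+5/4·7.548700+3/2·(-0.771983)≈7.800689; next y=2/5·4.381769+1/4·7.800689≈3.702880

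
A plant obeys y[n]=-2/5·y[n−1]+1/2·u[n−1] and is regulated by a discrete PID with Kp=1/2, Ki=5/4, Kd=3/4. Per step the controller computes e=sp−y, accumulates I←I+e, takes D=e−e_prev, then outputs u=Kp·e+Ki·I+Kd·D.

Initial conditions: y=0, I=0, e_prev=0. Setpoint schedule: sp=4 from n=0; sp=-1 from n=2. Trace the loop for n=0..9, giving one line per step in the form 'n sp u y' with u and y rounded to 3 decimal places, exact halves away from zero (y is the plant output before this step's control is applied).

(exact arithmetic carried between steps; '≈' marks a value shown rounded to 6 d.p. or computed from one; I and e_prev carry over from the previous line; the table rounds u and y to 3 d.p., halves away from zero)
n=0: y=0, sp=4, e=sp−y=4; I=4, D=e−e_prev=4; u=1/2·4+5/4·4+3/4·4=10; next y=-2/5·0+1/2·10=5
n=1: y=5, sp=4, e=sp−y=-1; I=3, D=e−e_prev=-5; u=1/2·(-1)+5/4·3+3/4·(-5)=-0.5; next y=-2/5·5+1/2·(-0.5)=-2.25
n=2: y=-2.25, sp=-1, e=sp−y=1.25; I=4.25, D=e−e_prev=2.25; u=1/2·1.25+5/4·4.25+3/4·2.25=7.625; next y=-2/5·(-2.25)+1/2·7.625=4.7125
n=3: y=4.7125, sp=-1, e=sp−y=-5.7125; I=-1.4625, D=e−e_prev=-6.9625; u=1/2·(-5.7125)+5/4·(-1.4625)+3/4·(-6.9625)=-9.90625; next y=-2/5·4.7125+1/2·(-9.90625)=-6.838125
n=4: y=-6.838125, sp=-1, e=sp−y=5.838125; I=4.375625, D=e−e_prev=11.550625; u=1/2·5.838125+5/4·4.375625+3/4·11.550625≈17.051563; next y=-2/5·(-6.838125)+1/2·17.051563≈11.261031
n=5: y≈11.261031, sp=-1, e=sp−y≈-12.261031; I≈-7.885406, D=e−e_prev≈-18.099156; u=1/2·(-12.261031)+5/4·(-7.885406)+3/4·(-18.099156)≈-29.561641; next y=-2/5·11.261031+1/2·(-29.561641)≈-19.285233
n=6: y≈-19.285233, sp=-1, e=sp−y≈18.285233; I≈10.399827, D=e−e_prev≈30.546264; u=1/2·18.285233+5/4·10.399827+3/4·30.546264≈45.052098; next y=-2/5·(-19.285233)+1/2·45.052098≈30.240142
n=7: y≈30.240142, sp=-1, e=sp−y≈-31.240142; I≈-20.840315, D=e−e_prev≈-49.525375; u=1/2·(-31.240142)+5/4·(-20.840315)+3/4·(-49.525375)≈-78.814496; next y=-2/5·30.240142+1/2·(-78.814496)≈-51.503305
n=8: y≈-51.503305, sp=-1, e=sp−y≈50.503305; I≈29.662990, D=e−e_prev≈81.743447; u=1/2·50.503305+5/4·29.662990+3/4·81.743447≈123.637975; next y=-2/5·(-51.503305)+1/2·123.637975≈82.420309
n=9: y≈82.420309, sp=-1, e=sp−y≈-83.420309; I≈-53.757320, D=e−e_prev≈-133.923614; u=1/2·(-83.420309)+5/4·(-53.757320)+3/4·(-133.923614)≈-209.349515; next y=-2/5·82.420309+1/2·(-209.349515)≈-137.642881

0 4 10.000 0.000
1 4 -0.500 5.000
2 -1 7.625 -2.250
3 -1 -9.906 4.713
4 -1 17.052 -6.838
5 -1 -29.562 11.261
6 -1 45.052 -19.285
7 -1 -78.814 30.240
8 -1 123.638 -51.503
9 -1 -209.350 82.420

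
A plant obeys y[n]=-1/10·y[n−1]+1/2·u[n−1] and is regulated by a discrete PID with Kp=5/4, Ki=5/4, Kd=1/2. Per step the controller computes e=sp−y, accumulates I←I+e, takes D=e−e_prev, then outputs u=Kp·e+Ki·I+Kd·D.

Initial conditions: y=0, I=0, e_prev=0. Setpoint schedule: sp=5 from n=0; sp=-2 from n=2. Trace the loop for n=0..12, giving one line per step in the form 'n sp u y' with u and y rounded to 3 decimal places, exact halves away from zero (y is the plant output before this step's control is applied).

(exact arithmetic carried between steps; '≈' marks a value shown rounded to 6 d.p. or computed from one; I and e_prev carry over from the previous line; the table rounds u and y to 3 d.p., halves away from zero)
n=0: y=0, sp=5, e=sp−y=5; I=5, D=e−e_prev=5; u=5/4·5+5/4·5+1/2·5=15; next y=-1/10·0+1/2·15=7.5
n=1: y=7.5, sp=5, e=sp−y=-2.5; I=2.5, D=e−e_prev=-7.5; u=5/4·(-2.5)+5/4·2.5+1/2·(-7.5)=-3.75; next y=-1/10·7.5+1/2·(-3.75)=-2.625
n=2: y=-2.625, sp=-2, e=sp−y=0.625; I=3.125, D=e−e_prev=3.125; u=5/4·0.625+5/4·3.125+1/2·3.125=6.25; next y=-1/10·(-2.625)+1/2·6.25=3.3875
n=3: y=3.3875, sp=-2, e=sp−y=-5.3875; I=-2.2625, D=e−e_prev=-6.0125; u=5/4·(-5.3875)+5/4·(-2.2625)+1/2·(-6.0125)=-12.56875; next y=-1/10·3.3875+1/2·(-12.56875)=-6.623125
n=4: y=-6.623125, sp=-2, e=sp−y=4.623125; I=2.360625, D=e−e_prev=10.010625; u=5/4·4.623125+5/4·2.360625+1/2·10.010625=13.735; next y=-1/10·(-6.623125)+1/2·13.735≈7.529813
n=5: y≈7.529813, sp=-2, e=sp−y≈-9.529813; I≈-7.169188, D=e−e_prev≈-14.152938; u=5/4·(-9.529813)+5/4·(-7.169188)+1/2·(-14.152938)≈-27.950219; next y=-1/10·7.529813+1/2·(-27.950219)≈-14.728091
n=6: y≈-14.728091, sp=-2, e=sp−y≈12.728091; I≈5.558903, D=e−e_prev≈22.257903; u=5/4·12.728091+5/4·5.558903+1/2·22.257903≈33.987694; next y=-1/10·(-14.728091)+1/2·33.987694≈18.466656
n=7: y≈18.466656, sp=-2, e=sp−y≈-20.466656; I≈-14.907753, D=e−e_prev≈-33.194747; u=5/4·(-20.466656)+5/4·(-14.907753)+1/2·(-33.194747)≈-60.815384; next y=-1/10·18.466656+1/2·(-60.815384)≈-32.254358
n=8: y≈-32.254358, sp=-2, e=sp−y≈30.254358; I≈15.346605, D=e−e_prev≈50.721014; u=5/4·30.254358+5/4·15.346605+1/2·50.721014≈82.361710; next y=-1/10·(-32.254358)+1/2·82.361710≈44.406291
n=9: y≈44.406291, sp=-2, e=sp−y≈-46.406291; I≈-31.059686, D=e−e_prev≈-76.660649; u=5/4·(-46.406291)+5/4·(-31.059686)+1/2·(-76.660649)≈-135.162795; next y=-1/10·44.406291+1/2·(-135.162795)≈-72.022027
n=10: y≈-72.022027, sp=-2, e=sp−y≈70.022027; I≈38.962341, D=e−e_prev≈116.428317; u=5/4·70.022027+5/4·38.962341+1/2·116.428317≈194.444618; next y=-1/10·(-72.022027)+1/2·194.444618≈104.424512
n=11: y≈104.424512, sp=-2, e=sp−y≈-106.424512; I≈-67.462171, D=e−e_prev≈-176.446538; u=5/4·(-106.424512)+5/4·(-67.462171)+1/2·(-176.446538)≈-305.581622; next y=-1/10·104.424512+1/2·(-305.581622)≈-163.233262
n=12: y≈-163.233262, sp=-2, e=sp−y≈161.233262; I≈93.771091, D=e−e_prev≈267.657774; u=5/4·161.233262+5/4·93.771091+1/2·267.657774≈452.584329; next y=-1/10·(-163.233262)+1/2·452.584329≈242.615491

0 5 15.000 0.000
1 5 -3.750 7.500
2 -2 6.250 -2.625
3 -2 -12.569 3.388
4 -2 13.735 -6.623
5 -2 -27.950 7.530
6 -2 33.988 -14.728
7 -2 -60.815 18.467
8 -2 82.362 -32.254
9 -2 -135.163 44.406
10 -2 194.445 -72.022
11 -2 -305.582 104.425
12 -2 452.584 -163.233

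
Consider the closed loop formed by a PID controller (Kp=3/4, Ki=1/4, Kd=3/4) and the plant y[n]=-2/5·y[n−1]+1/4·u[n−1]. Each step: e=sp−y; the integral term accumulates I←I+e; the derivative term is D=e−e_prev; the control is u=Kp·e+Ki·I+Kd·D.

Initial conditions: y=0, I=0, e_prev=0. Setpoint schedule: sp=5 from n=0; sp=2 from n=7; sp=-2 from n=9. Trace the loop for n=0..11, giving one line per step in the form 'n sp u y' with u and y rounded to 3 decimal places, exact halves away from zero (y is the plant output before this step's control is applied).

0 5 8.750 0.000
1 5 2.422 2.188
2 5 9.065 -0.270
3 5 3.914 2.374
4 5 10.657 0.029
5 5 5.549 2.653
6 5 12.176 0.326
7 2 1.821 2.913
8 2 12.125 -0.710
9 -2 -3.960 3.315
10 -2 10.585 -2.316
11 -2 -3.865 3.573

(exact arithmetic carried between steps; '≈' marks a value shown rounded to 6 d.p. or computed from one; I and e_prev carry over from the previous line; the table rounds u and y to 3 d.p., halves away from zero)
n=0: y=0, sp=5, e=sp−y=5; I=5, D=e−e_prev=5; u=3/4·5+1/4·5+3/4·5=8.75; next y=-2/5·0+1/4·8.75=2.1875
n=1: y=2.1875, sp=5, e=sp−y=2.8125; I=7.8125, D=e−e_prev=-2.1875; u=3/4·2.8125+1/4·7.8125+3/4·(-2.1875)=2.421875; next y=-2/5·2.1875+1/4·2.421875≈-0.269531
n=2: y≈-0.269531, sp=5, e=sp−y≈5.269531; I≈13.082031, D=e−e_prev≈2.457031; u=3/4·5.269531+1/4·13.082031+3/4·2.457031≈9.065430; next y=-2/5·(-0.269531)+1/4·9.065430≈2.374170
n=3: y≈2.374170, sp=5, e=sp−y≈2.625830; I≈15.707861, D=e−e_prev≈-2.643701; u=3/4·2.625830+1/4·15.707861+3/4·(-2.643701)≈3.913562; next y=-2/5·2.374170+1/4·3.913562≈0.028723
n=4: y≈0.028723, sp=5, e=sp−y≈4.971277; I≈20.679139, D=e−e_prev≈2.345447; u=3/4·4.971277+1/4·20.679139+3/4·2.345447≈10.657328; next y=-2/5·0.028723+1/4·10.657328≈2.652843
n=5: y≈2.652843, sp=5, e=sp−y≈2.347157; I≈23.026296, D=e−e_prev≈-2.624121; u=3/4·2.347157+1/4·23.026296+3/4·(-2.624121)≈5.548851; next y=-2/5·2.652843+1/4·5.548851≈0.326076
n=6: y≈0.326076, sp=5, e=sp−y≈4.673924; I≈27.700220, D=e−e_prev≈2.326767; u=3/4·4.673924+1/4·27.700220+3/4·2.326767≈12.175574; next y=-2/5·0.326076+1/4·12.175574≈2.913463
n=7: y≈2.913463, sp=2, e=sp−y≈-0.913463; I≈26.786757, D=e−e_prev≈-5.587388; u=3/4·(-0.913463)+1/4·26.786757+3/4·(-5.587388)≈1.821051; next y=-2/5·2.913463+1/4·1.821051≈-0.710123
n=8: y≈-0.710123, sp=2, e=sp−y≈2.710123; I≈29.496879, D=e−e_prev≈3.623586; u=3/4·2.710123+1/4·29.496879+3/4·3.623586≈12.124501; next y=-2/5·(-0.710123)+1/4·12.124501≈3.315174
n=9: y≈3.315174, sp=-2, e=sp−y≈-5.315174; I≈24.181705, D=e−e_prev≈-8.025297; u=3/4·(-5.315174)+1/4·24.181705+3/4·(-8.025297)≈-3.959927; next y=-2/5·3.315174+1/4·(-3.959927)≈-2.316051
n=10: y≈-2.316051, sp=-2, e=sp−y≈0.316051; I≈24.497757, D=e−e_prev≈5.631226; u=3/4·0.316051+1/4·24.497757+3/4·5.631226≈10.584897; next y=-2/5·(-2.316051)+1/4·10.584897≈3.572645
n=11: y≈3.572645, sp=-2, e=sp−y≈-5.572645; I≈18.925112, D=e−e_prev≈-5.888696; u=3/4·(-5.572645)+1/4·18.925112+3/4·(-5.888696)≈-3.864728; next y=-2/5·3.572645+1/4·(-3.864728)≈-2.395240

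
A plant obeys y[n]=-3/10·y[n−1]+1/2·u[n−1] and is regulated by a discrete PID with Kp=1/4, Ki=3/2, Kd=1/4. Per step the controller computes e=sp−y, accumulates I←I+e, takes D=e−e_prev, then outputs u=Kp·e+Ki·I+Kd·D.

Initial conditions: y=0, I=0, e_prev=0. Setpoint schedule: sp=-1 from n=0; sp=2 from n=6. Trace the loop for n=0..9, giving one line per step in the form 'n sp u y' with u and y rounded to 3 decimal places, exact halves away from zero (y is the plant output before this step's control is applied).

0 -1 -2.000 0.000
1 -1 -1.250 -1.000
2 -1 -2.850 -0.325
3 -1 -1.689 -1.328
4 -1 -3.211 -0.446
5 -1 -1.770 -1.472
6 2 2.625 -0.444
7 2 2.019 1.446
8 2 5.062 0.576
9 2 3.416 2.358

(exact arithmetic carried between steps; '≈' marks a value shown rounded to 6 d.p. or computed from one; I and e_prev carry over from the previous line; the table rounds u and y to 3 d.p., halves away from zero)
n=0: y=0, sp=-1, e=sp−y=-1; I=-1, D=e−e_prev=-1; u=1/4·(-1)+3/2·(-1)+1/4·(-1)=-2; next y=-3/10·0+1/2·(-2)=-1
n=1: y=-1, sp=-1, e=sp−y=0; I=-1, D=e−e_prev=1; u=1/4·0+3/2·(-1)+1/4·1=-1.25; next y=-3/10·(-1)+1/2·(-1.25)=-0.325
n=2: y=-0.325, sp=-1, e=sp−y=-0.675; I=-1.675, D=e−e_prev=-0.675; u=1/4·(-0.675)+3/2·(-1.675)+1/4·(-0.675)=-2.85; next y=-3/10·(-0.325)+1/2·(-2.85)=-1.3275
n=3: y=-1.3275, sp=-1, e=sp−y=0.3275; I=-1.3475, D=e−e_prev=1.0025; u=1/4·0.3275+3/2·(-1.3475)+1/4·1.0025=-1.68875; next y=-3/10·(-1.3275)+1/2·(-1.68875)=-0.446125
n=4: y=-0.446125, sp=-1, e=sp−y=-0.553875; I=-1.901375, D=e−e_prev=-0.881375; u=1/4·(-0.553875)+3/2·(-1.901375)+1/4·(-0.881375)=-3.210875; next y=-3/10·(-0.446125)+1/2·(-3.210875)=-1.4716
n=5: y=-1.4716, sp=-1, e=sp−y=0.4716; I=-1.429775, D=e−e_prev=1.025475; u=1/4·0.4716+3/2·(-1.429775)+1/4·1.025475≈-1.770394; next y=-3/10·(-1.4716)+1/2·(-1.770394)≈-0.443717
n=6: y≈-0.443717, sp=2, e=sp−y≈2.443717; I≈1.013942, D=e−e_prev≈1.972117; u=1/4·2.443717+3/2·1.013942+1/4·1.972117≈2.624871; next y=-3/10·(-0.443717)+1/2·2.624871≈1.445551
n=7: y≈1.445551, sp=2, e=sp−y≈0.554449; I≈1.568391, D=e−e_prev≈-1.889268; u=1/4·0.554449+3/2·1.568391+1/4·(-1.889268)≈2.018882; next y=-3/10·1.445551+1/2·2.018882≈0.575776
n=8: y≈0.575776, sp=2, e=sp−y≈1.424224; I≈2.992615, D=e−e_prev≈0.869775; u=1/4·1.424224+3/2·2.992615+1/4·0.869775≈5.062423; next y=-3/10·0.575776+1/2·5.062423≈2.358479
n=9: y≈2.358479, sp=2, e=sp−y≈-0.358479; I≈2.634137, D=e−e_prev≈-1.782703; u=1/4·(-0.358479)+3/2·2.634137+1/4·(-1.782703)≈3.415910; next y=-3/10·2.358479+1/2·3.415910≈1.000411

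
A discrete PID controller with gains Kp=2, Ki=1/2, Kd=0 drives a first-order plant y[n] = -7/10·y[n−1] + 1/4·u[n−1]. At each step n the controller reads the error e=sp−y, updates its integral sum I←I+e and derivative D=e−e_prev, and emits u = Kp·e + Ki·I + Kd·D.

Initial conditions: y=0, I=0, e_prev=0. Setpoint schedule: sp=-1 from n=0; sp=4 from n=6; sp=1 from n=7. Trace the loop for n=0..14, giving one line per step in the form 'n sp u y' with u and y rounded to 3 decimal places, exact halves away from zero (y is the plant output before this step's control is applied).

(exact arithmetic carried between steps; '≈' marks a value shown rounded to 6 d.p. or computed from one; I and e_prev carry over from the previous line; the table rounds u and y to 3 d.p., halves away from zero)
n=0: y=0, sp=-1, e=sp−y=-1; I=-1, D=e−e_prev=-1; u=2·(-1)+1/2·(-1)+0·(-1)=-2.5; next y=-7/10·0+1/4·(-2.5)=-0.625
n=1: y=-0.625, sp=-1, e=sp−y=-0.375; I=-1.375, D=e−e_prev=0.625; u=2·(-0.375)+1/2·(-1.375)+0·0.625=-1.4375; next y=-7/10·(-0.625)+1/4·(-1.4375)=0.078125
n=2: y=0.078125, sp=-1, e=sp−y=-1.078125; I=-2.453125, D=e−e_prev=-0.703125; u=2·(-1.078125)+1/2·(-2.453125)+0·(-0.703125)≈-3.382813; next y=-7/10·0.078125+1/4·(-3.382813)≈-0.900391
n=3: y≈-0.900391, sp=-1, e=sp−y≈-0.099609; I≈-2.552734, D=e−e_prev≈0.978516; u=2·(-0.099609)+1/2·(-2.552734)+0·0.978516≈-1.475586; next y=-7/10·(-0.900391)+1/4·(-1.475586)≈0.261377
n=4: y≈0.261377, sp=-1, e=sp−y≈-1.261377; I≈-3.814111, D=e−e_prev≈-1.161768; u=2·(-1.261377)+1/2·(-3.814111)+0·(-1.161768)≈-4.429810; next y=-7/10·0.261377+1/4·(-4.429810)≈-1.290416
n=5: y≈-1.290416, sp=-1, e=sp−y≈0.290416; I≈-3.523695, D=e−e_prev≈1.551793; u=2·0.290416+1/2·(-3.523695)+0·1.551793≈-1.181015; next y=-7/10·(-1.290416)+1/4·(-1.181015)≈0.608038
n=6: y≈0.608038, sp=4, e=sp−y≈3.391962; I≈-0.131733, D=e−e_prev≈3.101546; u=2·3.391962+1/2·(-0.131733)+0·3.101546≈6.718058; next y=-7/10·0.608038+1/4·6.718058≈1.253888
n=7: y≈1.253888, sp=1, e=sp−y≈-0.253888; I≈-0.385621, D=e−e_prev≈-3.645851; u=2·(-0.253888)+1/2·(-0.385621)+0·(-3.645851)≈-0.700587; next y=-7/10·1.253888+1/4·(-0.700587)≈-1.052869
n=8: y≈-1.052869, sp=1, e=sp−y≈2.052869; I≈1.667248, D=e−e_prev≈2.306757; u=2·2.052869+1/2·1.667248+0·2.306757≈4.939361; next y=-7/10·(-1.052869)+1/4·4.939361≈1.971848
n=9: y≈1.971848, sp=1, e=sp−y≈-0.971848; I≈0.695399, D=e−e_prev≈-3.024717; u=2·(-0.971848)+1/2·0.695399+0·(-3.024717)≈-1.595997; next y=-7/10·1.971848+1/4·(-1.595997)≈-1.779293
n=10: y≈-1.779293, sp=1, e=sp−y≈2.779293; I≈3.474692, D=e−e_prev≈3.751141; u=2·2.779293+1/2·3.474692+0·3.751141≈7.295932; next y=-7/10·(-1.779293)+1/4·7.295932≈3.069488
n=11: y≈3.069488, sp=1, e=sp−y≈-2.069488; I≈1.405204, D=e−e_prev≈-4.848781; u=2·(-2.069488)+1/2·1.405204+0·(-4.848781)≈-3.436374; next y=-7/10·3.069488+1/4·(-3.436374)≈-3.007735
n=12: y≈-3.007735, sp=1, e=sp−y≈4.007735; I≈5.412939, D=e−e_prev≈6.077223; u=2·4.007735+1/2·5.412939+0·6.077223≈10.721940; next y=-7/10·(-3.007735)+1/4·10.721940≈4.785900
n=13: y≈4.785900, sp=1, e=sp−y≈-3.785900; I≈1.627040, D=e−e_prev≈-7.793635; u=2·(-3.785900)+1/2·1.627040+0·(-7.793635)≈-6.758279; next y=-7/10·4.785900+1/4·(-6.758279)≈-5.039699
n=14: y≈-5.039699, sp=1, e=sp−y≈6.039699; I≈7.666739, D=e−e_prev≈9.825599; u=2·6.039699+1/2·7.666739+0·9.825599≈15.912769; next y=-7/10·(-5.039699)+1/4·15.912769≈7.505982

0 -1 -2.500 0.000
1 -1 -1.438 -0.625
2 -1 -3.383 0.078
3 -1 -1.476 -0.900
4 -1 -4.430 0.261
5 -1 -1.181 -1.290
6 4 6.718 0.608
7 1 -0.701 1.254
8 1 4.939 -1.053
9 1 -1.596 1.972
10 1 7.296 -1.779
11 1 -3.436 3.069
12 1 10.722 -3.008
13 1 -6.758 4.786
14 1 15.913 -5.040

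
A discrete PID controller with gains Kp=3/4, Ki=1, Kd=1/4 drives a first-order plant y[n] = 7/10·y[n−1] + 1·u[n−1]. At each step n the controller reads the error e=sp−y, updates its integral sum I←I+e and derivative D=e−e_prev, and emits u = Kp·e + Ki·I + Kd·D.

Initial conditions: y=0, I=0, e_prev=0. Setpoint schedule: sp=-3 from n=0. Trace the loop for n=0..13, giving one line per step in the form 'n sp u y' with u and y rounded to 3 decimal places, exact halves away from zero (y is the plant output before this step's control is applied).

(exact arithmetic carried between steps; '≈' marks a value shown rounded to 6 d.p. or computed from one; I and e_prev carry over from the previous line; the table rounds u and y to 3 d.p., halves away from zero)
n=0: y=0, sp=-3, e=sp−y=-3; I=-3, D=e−e_prev=-3; u=3/4·(-3)+1·(-3)+1/4·(-3)=-6; next y=7/10·0+1·(-6)=-6
n=1: y=-6, sp=-3, e=sp−y=3; I=0, D=e−e_prev=6; u=3/4·3+1·0+1/4·6=3.75; next y=7/10·(-6)+1·3.75=-0.45
n=2: y=-0.45, sp=-3, e=sp−y=-2.55; I=-2.55, D=e−e_prev=-5.55; u=3/4·(-2.55)+1·(-2.55)+1/4·(-5.55)=-5.85; next y=7/10·(-0.45)+1·(-5.85)=-6.165
n=3: y=-6.165, sp=-3, e=sp−y=3.165; I=0.615, D=e−e_prev=5.715; u=3/4·3.165+1·0.615+1/4·5.715=4.4175; next y=7/10·(-6.165)+1·4.4175=0.102
n=4: y=0.102, sp=-3, e=sp−y=-3.102; I=-2.487, D=e−e_prev=-6.267; u=3/4·(-3.102)+1·(-2.487)+1/4·(-6.267)=-6.38025; next y=7/10·0.102+1·(-6.38025)=-6.30885
n=5: y=-6.30885, sp=-3, e=sp−y=3.30885; I=0.82185, D=e−e_prev=6.41085; u=3/4·3.30885+1·0.82185+1/4·6.41085=4.9062; next y=7/10·(-6.30885)+1·4.9062=0.490005
n=6: y=0.490005, sp=-3, e=sp−y=-3.490005; I=-2.668155, D=e−e_prev=-6.798855; u=3/4·(-3.490005)+1·(-2.668155)+1/4·(-6.798855)≈-6.985373; next y=7/10·0.490005+1·(-6.985373)≈-6.642369
n=7: y=-6.642369, sp=-3, e=sp−y=3.642369; I=0.974214, D=e−e_prev=7.132374; u=3/4·3.642369+1·0.974214+1/4·7.132374≈5.489084; next y=7/10·(-6.642369)+1·5.489084≈0.839426
n=8: y≈0.839426, sp=-3, e=sp−y≈-3.839426; I≈-2.865212, D=e−e_prev≈-7.481795; u=3/4·(-3.839426)+1·(-2.865212)+1/4·(-7.481795)≈-7.615230; next y=7/10·0.839426+1·(-7.615230)≈-7.027632
n=9: y≈-7.027632, sp=-3, e=sp−y≈4.027632; I≈1.162420, D=e−e_prev≈7.867058; u=3/4·4.027632+1·1.162420+1/4·7.867058≈6.149909; next y=7/10·(-7.027632)+1·6.149909≈1.230566
n=10: y≈1.230566, sp=-3, e=sp−y≈-4.230566; I≈-3.068146, D=e−e_prev≈-8.258198; u=3/4·(-4.230566)+1·(-3.068146)+1/4·(-8.258198)≈-8.305620; next y=7/10·1.230566+1·(-8.305620)≈-7.444224
n=11: y≈-7.444224, sp=-3, e=sp−y≈4.444224; I≈1.376078, D=e−e_prev≈8.674790; u=3/4·4.444224+1·1.376078+1/4·8.674790≈6.877943; next y=7/10·(-7.444224)+1·6.877943≈1.666987
n=12: y≈1.666987, sp=-3, e=sp−y≈-4.666987; I≈-3.290909, D=e−e_prev≈-9.111210; u=3/4·(-4.666987)+1·(-3.290909)+1/4·(-9.111210)≈-9.068951; next y=7/10·1.666987+1·(-9.068951)≈-7.902061
n=13: y≈-7.902061, sp=-3, e=sp−y≈4.902061; I≈1.611152, D=e−e_prev≈9.569047; u=3/4·4.902061+1·1.611152+1/4·9.569047≈7.679959; next y=7/10·(-7.902061)+1·7.679959≈2.148517

0 -3 -6.000 0.000
1 -3 3.750 -6.000
2 -3 -5.850 -0.450
3 -3 4.418 -6.165
4 -3 -6.380 0.102
5 -3 4.906 -6.309
6 -3 -6.985 0.490
7 -3 5.489 -6.642
8 -3 -7.615 0.839
9 -3 6.150 -7.028
10 -3 -8.306 1.231
11 -3 6.878 -7.444
12 -3 -9.069 1.667
13 -3 7.680 -7.902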